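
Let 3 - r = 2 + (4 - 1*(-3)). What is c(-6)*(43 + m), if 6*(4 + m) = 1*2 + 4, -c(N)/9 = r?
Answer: 2160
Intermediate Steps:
r = -6 (r = 3 - (2 + (4 - 1*(-3))) = 3 - (2 + (4 + 3)) = 3 - (2 + 7) = 3 - 1*9 = 3 - 9 = -6)
c(N) = 54 (c(N) = -9*(-6) = 54)
m = -3 (m = -4 + (1*2 + 4)/6 = -4 + (2 + 4)/6 = -4 + (1/6)*6 = -4 + 1 = -3)
c(-6)*(43 + m) = 54*(43 - 3) = 54*40 = 2160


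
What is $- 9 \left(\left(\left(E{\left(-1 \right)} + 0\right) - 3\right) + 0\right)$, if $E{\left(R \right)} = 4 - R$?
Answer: $-18$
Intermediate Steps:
$- 9 \left(\left(\left(E{\left(-1 \right)} + 0\right) - 3\right) + 0\right) = - 9 \left(\left(\left(\left(4 - -1\right) + 0\right) - 3\right) + 0\right) = - 9 \left(\left(\left(\left(4 + 1\right) + 0\right) - 3\right) + 0\right) = - 9 \left(\left(\left(5 + 0\right) - 3\right) + 0\right) = - 9 \left(\left(5 - 3\right) + 0\right) = - 9 \left(2 + 0\right) = \left(-9\right) 2 = -18$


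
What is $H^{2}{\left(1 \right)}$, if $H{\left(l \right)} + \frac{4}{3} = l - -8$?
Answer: $\frac{529}{9} \approx 58.778$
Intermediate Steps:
$H{\left(l \right)} = \frac{20}{3} + l$ ($H{\left(l \right)} = - \frac{4}{3} + \left(l - -8\right) = - \frac{4}{3} + \left(l + \left(-2 + 10\right)\right) = - \frac{4}{3} + \left(l + 8\right) = - \frac{4}{3} + \left(8 + l\right) = \frac{20}{3} + l$)
$H^{2}{\left(1 \right)} = \left(\frac{20}{3} + 1\right)^{2} = \left(\frac{23}{3}\right)^{2} = \frac{529}{9}$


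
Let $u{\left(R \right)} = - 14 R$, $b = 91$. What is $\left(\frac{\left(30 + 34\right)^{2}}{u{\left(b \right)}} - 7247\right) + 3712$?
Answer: $- \frac{2253843}{637} \approx -3538.2$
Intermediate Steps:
$\left(\frac{\left(30 + 34\right)^{2}}{u{\left(b \right)}} - 7247\right) + 3712 = \left(\frac{\left(30 + 34\right)^{2}}{\left(-14\right) 91} - 7247\right) + 3712 = \left(\frac{64^{2}}{-1274} - 7247\right) + 3712 = \left(4096 \left(- \frac{1}{1274}\right) - 7247\right) + 3712 = \left(- \frac{2048}{637} - 7247\right) + 3712 = - \frac{4618387}{637} + 3712 = - \frac{2253843}{637}$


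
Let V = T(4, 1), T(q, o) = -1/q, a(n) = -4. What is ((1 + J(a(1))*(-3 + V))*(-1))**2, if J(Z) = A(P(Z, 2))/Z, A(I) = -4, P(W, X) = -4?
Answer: 81/16 ≈ 5.0625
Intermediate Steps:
V = -1/4 ≈ -0.25000
J(Z) = -4/Z
((1 + J(a(1))*(-3 + V))*(-1))**2 = ((1 + (-4/(-4))*(-3 - 1/4))*(-1))**2 = ((1 - 4*(-1/4)*(-13/4))*(-1))**2 = ((1 + 1*(-13/4))*(-1))**2 = ((1 - 13/4)*(-1))**2 = (-9/4*(-1))**2 = (9/4)**2 = 81/16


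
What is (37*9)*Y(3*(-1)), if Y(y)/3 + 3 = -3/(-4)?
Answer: -8991/4 ≈ -2247.8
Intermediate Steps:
Y(y) = -27/4 (Y(y) = -9 + 3*(-3/(-4)) = -9 + 3*(-3*(-¼)) = -9 + 3*(¾) = -9 + 9/4 = -27/4)
(37*9)*Y(3*(-1)) = (37*9)*(-27/4) = 333*(-27/4) = -8991/4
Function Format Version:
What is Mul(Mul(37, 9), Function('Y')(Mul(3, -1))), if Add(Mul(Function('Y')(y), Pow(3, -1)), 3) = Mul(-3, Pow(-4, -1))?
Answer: Rational(-8991, 4) ≈ -2247.8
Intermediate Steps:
Function('Y')(y) = Rational(-27, 4) (Function('Y')(y) = Add(-9, Mul(3, Mul(-3, Pow(-4, -1)))) = Add(-9, Mul(3, Mul(-3, Rational(-1, 4)))) = Add(-9, Mul(3, Rational(3, 4))) = Add(-9, Rational(9, 4)) = Rational(-27, 4))
Mul(Mul(37, 9), Function('Y')(Mul(3, -1))) = Mul(Mul(37, 9), Rational(-27, 4)) = Mul(333, Rational(-27, 4)) = Rational(-8991, 4)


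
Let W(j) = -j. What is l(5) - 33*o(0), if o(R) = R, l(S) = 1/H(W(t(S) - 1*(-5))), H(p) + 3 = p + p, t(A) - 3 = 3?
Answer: -1/25 ≈ -0.040000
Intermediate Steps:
t(A) = 6 (t(A) = 3 + 3 = 6)
H(p) = -3 + 2*p (H(p) = -3 + (p + p) = -3 + 2*p)
l(S) = -1/25 (l(S) = 1/(-3 + 2*(-(6 - 1*(-5)))) = 1/(-3 + 2*(-(6 + 5))) = 1/(-3 + 2*(-1*11)) = 1/(-3 + 2*(-11)) = 1/(-3 - 22) = 1/(-25) = -1/25)
l(5) - 33*o(0) = -1/25 - 33*0 = -1/25 + 0 = -1/25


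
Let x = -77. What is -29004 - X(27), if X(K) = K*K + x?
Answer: -29656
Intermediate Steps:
X(K) = -77 + K² (X(K) = K*K - 77 = K² - 77 = -77 + K²)
-29004 - X(27) = -29004 - (-77 + 27²) = -29004 - (-77 + 729) = -29004 - 1*652 = -29004 - 652 = -29656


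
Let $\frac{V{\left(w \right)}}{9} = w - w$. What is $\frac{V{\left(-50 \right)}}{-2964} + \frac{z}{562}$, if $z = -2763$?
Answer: $- \frac{2763}{562} \approx -4.9164$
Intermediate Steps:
$V{\left(w \right)} = 0$ ($V{\left(w \right)} = 9 \left(w - w\right) = 9 \cdot 0 = 0$)
$\frac{V{\left(-50 \right)}}{-2964} + \frac{z}{562} = \frac{0}{-2964} - \frac{2763}{562} = 0 \left(- \frac{1}{2964}\right) - \frac{2763}{562} = 0 - \frac{2763}{562} = - \frac{2763}{562}$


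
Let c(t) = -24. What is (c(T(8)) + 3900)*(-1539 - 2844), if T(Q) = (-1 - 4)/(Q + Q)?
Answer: -16988508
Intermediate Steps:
T(Q) = -5/(2*Q) (T(Q) = -5*1/(2*Q) = -5/(2*Q))
(c(T(8)) + 3900)*(-1539 - 2844) = (-24 + 3900)*(-1539 - 2844) = 3876*(-4383) = -16988508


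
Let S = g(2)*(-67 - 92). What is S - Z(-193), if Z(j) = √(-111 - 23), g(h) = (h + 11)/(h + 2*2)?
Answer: -689/2 - I*√134 ≈ -344.5 - 11.576*I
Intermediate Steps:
g(h) = (11 + h)/(4 + h) (g(h) = (11 + h)/(h + 4) = (11 + h)/(4 + h))
Z(j) = I*√134 (Z(j) = √(-134) = I*√134)
S = -689/2 (S = ((11 + 2)/(4 + 2))*(-67 - 92) = (13/6)*(-159) = -689/2 ≈ -344.50)
S - Z(-193) = -689/2 - I*√134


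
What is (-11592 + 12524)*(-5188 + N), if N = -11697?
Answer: -15736820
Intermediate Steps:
(-11592 + 12524)*(-5188 + N) = (-11592 + 12524)*(-5188 - 11697) = 932*(-16885) = -15736820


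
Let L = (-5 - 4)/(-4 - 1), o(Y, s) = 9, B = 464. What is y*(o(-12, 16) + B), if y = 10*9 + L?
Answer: 217107/5 ≈ 43421.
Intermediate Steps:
L = 9/5 (L = -9/(-5) = -9*(-⅕) = 9/5 ≈ 1.8000)
y = 459/5 (y = 10*9 + 9/5 = 90 + 9/5 = 459/5 ≈ 91.800)
y*(o(-12, 16) + B) = 459*(9 + 464)/5 = (459/5)*473 = 217107/5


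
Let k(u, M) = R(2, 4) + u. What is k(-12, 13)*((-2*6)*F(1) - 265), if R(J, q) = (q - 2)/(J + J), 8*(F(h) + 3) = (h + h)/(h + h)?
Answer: 10603/4 ≈ 2650.8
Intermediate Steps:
F(h) = -23/8 (F(h) = -3 + ((h + h)/(h + h))/8 = -3 + ((2*h)/((2*h)))/8 = -3 + ((2*h)*(1/(2*h)))/8 = -3 + (⅛)*1 = -3 + ⅛ = -23/8)
R(J, q) = (-2 + q)/(2*J) (R(J, q) = (-2 + q)/((2*J)) = (-2 + q)*(1/(2*J)) = (-2 + q)/(2*J))
k(u, M) = ½ + u (k(u, M) = (½)*(-2 + 4)/2 + u = (½)*(½)*2 + u = ½ + u)
k(-12, 13)*((-2*6)*F(1) - 265) = (½ - 12)*(-2*6*(-23/8) - 265) = -23*(-12*(-23/8) - 265)/2 = -23*(69/2 - 265)/2 = -23/2*(-461/2) = 10603/4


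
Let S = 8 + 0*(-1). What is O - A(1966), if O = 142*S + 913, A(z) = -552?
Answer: 2601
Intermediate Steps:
S = 8 (S = 8 + 0 = 8)
O = 2049 (O = 142*8 + 913 = 1136 + 913 = 2049)
O - A(1966) = 2049 - 1*(-552) = 2049 + 552 = 2601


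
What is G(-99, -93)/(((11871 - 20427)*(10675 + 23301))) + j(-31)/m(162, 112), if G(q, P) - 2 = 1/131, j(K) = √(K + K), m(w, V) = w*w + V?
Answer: -263/38081523936 + I*√62/26356 ≈ -6.9062e-9 + 0.00029876*I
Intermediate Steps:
m(w, V) = V + w² (m(w, V) = w² + V = V + w²)
j(K) = √2*√K (j(K) = √(2*K) = √2*√K)
G(q, P) = 263/131 (G(q, P) = 2 + 1/131 = 263/131)
G(-99, -93)/(((11871 - 20427)*(10675 + 23301))) + j(-31)/m(162, 112) = 263/(131*(((11871 - 20427)*(10675 + 23301)))) + (√2*√(-31))/(112 + 162²) = 263/(131*((-8556*33976))) + (√2*(I*√31))/(112 + 26244) = (263/131)/(-290698656) + (I*√62)/26356 = (263/131)*(-1/290698656) + (I*√62)*(1/26356) = -263/38081523936 + I*√62/26356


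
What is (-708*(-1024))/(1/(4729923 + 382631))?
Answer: 3706560749568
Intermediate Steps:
(-708*(-1024))/(1/(4729923 + 382631)) = 724992/(1/5112554) = 724992*5112554 = 3706560749568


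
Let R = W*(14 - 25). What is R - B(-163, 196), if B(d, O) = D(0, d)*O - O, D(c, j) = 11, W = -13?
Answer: -1817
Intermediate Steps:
B(d, O) = 10*O (B(d, O) = 11*O - O = 10*O)
R = 143 (R = -13*(14 - 25) = -13*(-11) = 143)
R - B(-163, 196) = 143 - 10*196 = 143 - 1*1960 = 143 - 1960 = -1817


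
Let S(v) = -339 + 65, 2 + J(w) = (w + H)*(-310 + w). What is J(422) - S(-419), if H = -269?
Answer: 17408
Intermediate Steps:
J(w) = -2 + (-310 + w)*(-269 + w) (J(w) = -2 + (w - 269)*(-310 + w) = -2 + (-269 + w)*(-310 + w) = -2 + (-310 + w)*(-269 + w))
S(v) = -274
J(422) - S(-419) = (83388 + 422² - 579*422) - 1*(-274) = (83388 + 178084 - 244338) + 274 = 17134 + 274 = 17408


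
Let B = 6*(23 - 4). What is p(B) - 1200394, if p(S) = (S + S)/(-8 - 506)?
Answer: -308501372/257 ≈ -1.2004e+6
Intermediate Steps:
B = 114 (B = 6*19 = 114)
p(S) = -S/257 (p(S) = (2*S)/(-514) = (2*S)*(-1/514) = -S/257)
p(B) - 1200394 = -1/257*114 - 1200394 = -114/257 - 1200394 = -308501372/257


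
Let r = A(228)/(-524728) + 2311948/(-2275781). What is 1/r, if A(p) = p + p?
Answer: -149270751571/151772700785 ≈ -0.98351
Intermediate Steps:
A(p) = 2*p
r = -151772700785/149270751571 (r = (2*228)/(-524728) + 2311948/(-2275781) = 456*(-1/524728) + 2311948*(-1/2275781) = -57/65591 - 2311948/2275781 = -151772700785/149270751571 ≈ -1.0168)
1/r = 1/(-151772700785/149270751571) = -149270751571/151772700785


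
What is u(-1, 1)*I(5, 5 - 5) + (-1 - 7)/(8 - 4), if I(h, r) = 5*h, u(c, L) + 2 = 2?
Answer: -2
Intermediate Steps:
u(c, L) = 0 (u(c, L) = -2 + 2 = 0)
u(-1, 1)*I(5, 5 - 5) + (-1 - 7)/(8 - 4) = 0*(5*5) + (-1 - 7)/(8 - 4) = 0*25 - 8/4 = 0 - 8*¼ = 0 - 2 = -2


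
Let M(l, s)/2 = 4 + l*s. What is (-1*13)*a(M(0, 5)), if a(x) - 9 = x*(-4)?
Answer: 299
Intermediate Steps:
M(l, s) = 8 + 2*l*s (M(l, s) = 2*(4 + l*s) = 8 + 2*l*s)
a(x) = 9 - 4*x (a(x) = 9 + x*(-4) = 9 - 4*x)
(-1*13)*a(M(0, 5)) = (-1*13)*(9 - 4*(8 + 2*0*5)) = -13*(9 - 4*(8 + 0)) = -13*(9 - 4*8) = -13*(9 - 32) = -13*(-23) = 299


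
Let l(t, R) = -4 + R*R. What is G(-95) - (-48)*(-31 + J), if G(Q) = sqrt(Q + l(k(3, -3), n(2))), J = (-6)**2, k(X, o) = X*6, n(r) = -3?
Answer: 240 + 3*I*sqrt(10) ≈ 240.0 + 9.4868*I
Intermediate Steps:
k(X, o) = 6*X
J = 36
l(t, R) = -4 + R**2
G(Q) = sqrt(5 + Q) (G(Q) = sqrt(Q + (-4 + (-3)**2)) = sqrt(Q + (-4 + 9)) = sqrt(Q + 5) = sqrt(5 + Q))
G(-95) - (-48)*(-31 + J) = sqrt(5 - 95) - (-48)*(-31 + 36) = sqrt(-90) - (-48)*5 = 3*I*sqrt(10) - 1*(-240) = 3*I*sqrt(10) + 240 = 240 + 3*I*sqrt(10)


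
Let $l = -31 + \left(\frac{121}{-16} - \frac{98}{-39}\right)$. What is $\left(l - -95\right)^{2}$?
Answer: $\frac{1353136225}{389376} \approx 3475.1$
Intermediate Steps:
$l = - \frac{22495}{624}$ ($l = -31 + \left(121 \left(- \frac{1}{16}\right) - - \frac{98}{39}\right) = -31 + \left(- \frac{121}{16} + \frac{98}{39}\right) = -31 - \frac{3151}{624} = - \frac{22495}{624} \approx -36.05$)
$\left(l - -95\right)^{2} = \left(- \frac{22495}{624} - -95\right)^{2} = \left(- \frac{22495}{624} + 95\right)^{2} = \left(\frac{36785}{624}\right)^{2} = \frac{1353136225}{389376}$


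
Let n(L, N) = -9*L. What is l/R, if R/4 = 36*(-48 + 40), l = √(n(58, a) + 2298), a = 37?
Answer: -√111/288 ≈ -0.036582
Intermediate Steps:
l = 4*√111 (l = √(-9*58 + 2298) = √(-522 + 2298) = √1776 = 4*√111 ≈ 42.143)
R = -1152 (R = 4*(36*(-48 + 40)) = 4*(36*(-8)) = 4*(-288) = -1152)
l/R = (4*√111)/(-1152) = (4*√111)*(-1/1152) = -√111/288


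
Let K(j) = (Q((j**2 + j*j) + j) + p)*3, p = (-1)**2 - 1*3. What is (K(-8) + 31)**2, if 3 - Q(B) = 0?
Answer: 1156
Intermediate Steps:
Q(B) = 3 (Q(B) = 3 - 1*0 = 3 + 0 = 3)
p = -2 (p = 1 - 3 = -2)
K(j) = 3 (K(j) = (3 - 2)*3 = 1*3 = 3)
(K(-8) + 31)**2 = (3 + 31)**2 = 34**2 = 1156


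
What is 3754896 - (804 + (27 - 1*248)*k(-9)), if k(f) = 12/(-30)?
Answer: 18770018/5 ≈ 3.7540e+6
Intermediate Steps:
k(f) = -⅖ (k(f) = 12*(-1/30) = -⅖)
3754896 - (804 + (27 - 1*248)*k(-9)) = 3754896 - (804 + (27 - 1*248)*(-⅖)) = 3754896 - (804 + (27 - 248)*(-⅖)) = 3754896 - (804 - 221*(-⅖)) = 3754896 - (804 + 442/5) = 3754896 - 1*4462/5 = 3754896 - 4462/5 = 18770018/5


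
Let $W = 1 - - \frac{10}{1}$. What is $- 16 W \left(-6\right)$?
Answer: $1056$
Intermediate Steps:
$W = 11$ ($W = 1 - \left(-10\right) 1 = 1 - -10 = 1 + 10 = 11$)
$- 16 W \left(-6\right) = \left(-16\right) 11 \left(-6\right) = \left(-176\right) \left(-6\right) = 1056$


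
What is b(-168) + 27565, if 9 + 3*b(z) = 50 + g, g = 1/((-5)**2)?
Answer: 689467/25 ≈ 27579.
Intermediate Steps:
g = 1/25 ≈ 0.040000
b(z) = 342/25 (b(z) = -3 + (50 + 1/25)/3 = -3 + (1/3)*(1251/25) = -3 + 417/25 = 342/25)
b(-168) + 27565 = 342/25 + 27565 = 689467/25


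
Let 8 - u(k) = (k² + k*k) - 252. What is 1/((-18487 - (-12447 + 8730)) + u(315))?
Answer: -1/212960 ≈ -4.6957e-6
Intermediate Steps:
u(k) = 260 - 2*k² (u(k) = 8 - ((k² + k*k) - 252) = 8 - ((k² + k²) - 252) = 8 - (2*k² - 252) = 8 - (-252 + 2*k²) = 8 + (252 - 2*k²) = 260 - 2*k²)
1/((-18487 - (-12447 + 8730)) + u(315)) = 1/((-18487 - (-12447 + 8730)) + (260 - 2*315²)) = 1/((-18487 - 1*(-3717)) + (260 - 2*99225)) = 1/((-18487 + 3717) + (260 - 198450)) = 1/(-14770 - 198190) = 1/(-212960) = -1/212960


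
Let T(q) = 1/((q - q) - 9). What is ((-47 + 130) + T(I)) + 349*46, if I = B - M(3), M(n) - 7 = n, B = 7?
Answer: 145232/9 ≈ 16137.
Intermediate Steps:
M(n) = 7 + n
I = -3 (I = 7 - (7 + 3) = 7 - 1*10 = 7 - 10 = -3)
T(q) = -⅑ (T(q) = 1/(0 - 9) = 1/(-9) = -⅑)
((-47 + 130) + T(I)) + 349*46 = ((-47 + 130) - ⅑) + 349*46 = (83 - ⅑) + 16054 = 746/9 + 16054 = 145232/9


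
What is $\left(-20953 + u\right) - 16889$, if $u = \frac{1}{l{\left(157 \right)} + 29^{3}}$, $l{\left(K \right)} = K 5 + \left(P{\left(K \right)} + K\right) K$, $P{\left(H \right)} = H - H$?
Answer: $- \frac{1885401965}{49823} \approx -37842.0$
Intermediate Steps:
$P{\left(H \right)} = 0$
$l{\left(K \right)} = K^{2} + 5 K$ ($l{\left(K \right)} = K 5 + \left(0 + K\right) K = 5 K + K K = 5 K + K^{2} = K^{2} + 5 K$)
$u = \frac{1}{49823}$ ($u = \frac{1}{157 \left(5 + 157\right) + 29^{3}} = \frac{1}{157 \cdot 162 + 24389} = \frac{1}{25434 + 24389} = \frac{1}{49823} \approx 2.0071 \cdot 10^{-5}$)
$\left(-20953 + u\right) - 16889 = \left(-20953 + \frac{1}{49823}\right) - 16889 = - \frac{1043941318}{49823} - 16889 = - \frac{1885401965}{49823}$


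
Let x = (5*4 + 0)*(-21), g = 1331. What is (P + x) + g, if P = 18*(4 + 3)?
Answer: 1037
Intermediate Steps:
P = 126 (P = 18*7 = 126)
x = -420 (x = (20 + 0)*(-21) = 20*(-21) = -420)
(P + x) + g = (126 - 420) + 1331 = -294 + 1331 = 1037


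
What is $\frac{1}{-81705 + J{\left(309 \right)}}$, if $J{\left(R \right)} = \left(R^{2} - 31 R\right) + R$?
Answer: $\frac{1}{4506} \approx 0.00022193$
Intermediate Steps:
$J{\left(R \right)} = R^{2} - 30 R$
$\frac{1}{-81705 + J{\left(309 \right)}} = \frac{1}{-81705 + 309 \left(-30 + 309\right)} = \frac{1}{-81705 + 309 \cdot 279} = \frac{1}{-81705 + 86211} = \frac{1}{4506}$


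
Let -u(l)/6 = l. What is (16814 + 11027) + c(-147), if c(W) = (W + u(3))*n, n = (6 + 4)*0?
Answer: 27841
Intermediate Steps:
u(l) = -6*l
n = 0 (n = 10*0 = 0)
c(W) = 0 (c(W) = (W - 6*3)*0 = (W - 18)*0 = (-18 + W)*0 = 0)
(16814 + 11027) + c(-147) = (16814 + 11027) + 0 = 27841 + 0 = 27841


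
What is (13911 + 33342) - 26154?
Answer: 21099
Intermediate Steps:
(13911 + 33342) - 26154 = 47253 - 26154 = 21099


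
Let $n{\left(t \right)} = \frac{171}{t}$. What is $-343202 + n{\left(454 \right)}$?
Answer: $- \frac{155813537}{454} \approx -3.432 \cdot 10^{5}$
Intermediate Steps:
$-343202 + n{\left(454 \right)} = -343202 + \frac{171}{454} = - \frac{155813537}{454}$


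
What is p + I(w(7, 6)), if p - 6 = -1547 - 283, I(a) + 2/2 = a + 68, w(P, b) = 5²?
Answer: -1732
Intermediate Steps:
w(P, b) = 25
I(a) = 67 + a (I(a) = -1 + (a + 68) = -1 + (68 + a) = 67 + a)
p = -1824 (p = 6 + (-1547 - 283) = 6 - 1830 = -1824)
p + I(w(7, 6)) = -1824 + (67 + 25) = -1824 + 92 = -1732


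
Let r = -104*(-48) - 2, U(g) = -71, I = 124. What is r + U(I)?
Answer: 4919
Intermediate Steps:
r = 4990 (r = 4992 - 2 = 4990)
r + U(I) = 4990 - 71 = 4919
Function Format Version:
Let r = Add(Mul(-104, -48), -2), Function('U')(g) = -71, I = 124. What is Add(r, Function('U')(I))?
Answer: 4919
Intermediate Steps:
r = 4990 (r = Add(4992, -2) = 4990)
Add(r, Function('U')(I)) = Add(4990, -71) = 4919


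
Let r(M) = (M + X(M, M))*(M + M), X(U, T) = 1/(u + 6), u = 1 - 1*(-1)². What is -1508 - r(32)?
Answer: -10700/3 ≈ -3566.7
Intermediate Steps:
u = 0 (u = 1 - 1*1 = 1 - 1 = 0)
X(U, T) = ⅙ (X(U, T) = 1/(0 + 6) = 1/6 = ⅙)
r(M) = 2*M*(⅙ + M) (r(M) = (M + ⅙)*(M + M) = (⅙ + M)*(2*M) = 2*M*(⅙ + M))
-1508 - r(32) = -1508 - 32*(1 + 6*32)/3 = -1508 - 32*(1 + 192)/3 = -1508 - 32*193/3 = -1508 - 1*6176/3 = -1508 - 6176/3 = -10700/3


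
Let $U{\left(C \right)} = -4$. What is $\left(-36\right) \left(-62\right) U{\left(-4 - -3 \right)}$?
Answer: $-8928$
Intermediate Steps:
$\left(-36\right) \left(-62\right) U{\left(-4 - -3 \right)} = \left(-36\right) \left(-62\right) \left(-4\right) = 2232 \left(-4\right) = -8928$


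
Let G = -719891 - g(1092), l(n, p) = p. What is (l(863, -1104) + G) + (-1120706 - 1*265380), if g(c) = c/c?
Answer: -2107082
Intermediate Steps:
g(c) = 1
G = -719892 (G = -719891 - 1*1 = -719891 - 1 = -719892)
(l(863, -1104) + G) + (-1120706 - 1*265380) = (-1104 - 719892) + (-1120706 - 1*265380) = -720996 + (-1120706 - 265380) = -720996 - 1386086 = -2107082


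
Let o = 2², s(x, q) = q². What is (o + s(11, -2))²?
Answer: 64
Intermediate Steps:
o = 4
(o + s(11, -2))² = (4 + (-2)²)² = (4 + 4)² = 8² = 64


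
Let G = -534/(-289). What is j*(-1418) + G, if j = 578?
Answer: -236865022/289 ≈ -8.1960e+5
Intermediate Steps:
G = 534/289 (G = -534*(-1/289) = 534/289 ≈ 1.8478)
j*(-1418) + G = 578*(-1418) + 534/289 = -819604 + 534/289 = -236865022/289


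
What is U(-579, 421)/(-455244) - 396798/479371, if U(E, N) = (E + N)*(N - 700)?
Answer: -33628590189/36371795254 ≈ -0.92458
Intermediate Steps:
U(E, N) = (-700 + N)*(E + N) (U(E, N) = (E + N)*(-700 + N) = (-700 + N)*(E + N))
U(-579, 421)/(-455244) - 396798/479371 = (421**2 - 700*(-579) - 700*421 - 579*421)/(-455244) - 396798/479371 = (177241 + 405300 - 294700 - 243759)*(-1/455244) - 396798*1/479371 = 44082*(-1/455244) - 396798/479371 = -7347/75874 - 396798/479371 = -33628590189/36371795254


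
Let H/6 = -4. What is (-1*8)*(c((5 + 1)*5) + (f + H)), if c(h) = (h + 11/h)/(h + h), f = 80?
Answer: -101711/225 ≈ -452.05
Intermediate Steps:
H = -24 (H = 6*(-4) = -24)
c(h) = (h + 11/h)/(2*h) (c(h) = (h + 11/h)/((2*h)) = (h + 11/h)*(1/(2*h)) = (h + 11/h)/(2*h))
(-1*8)*(c((5 + 1)*5) + (f + H)) = (-1*8)*((11 + ((5 + 1)*5)²)/(2*((5 + 1)*5)²) + (80 - 24)) = -8*((11 + (6*5)²)/(2*(6*5)²) + 56) = -8*((½)*(11 + 30²)/30² + 56) = -8*((½)*(1/900)*(11 + 900) + 56) = -8*((½)*(1/900)*911 + 56) = -8*(911/1800 + 56) = -8*101711/1800 = -101711/225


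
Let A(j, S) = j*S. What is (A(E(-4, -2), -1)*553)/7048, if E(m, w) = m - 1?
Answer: 2765/7048 ≈ 0.39231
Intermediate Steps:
E(m, w) = -1 + m
A(j, S) = S*j
(A(E(-4, -2), -1)*553)/7048 = (-(-1 - 4)*553)/7048 = (-1*(-5)*553)*(1/7048) = (5*553)*(1/7048) = 2765*(1/7048) = 2765/7048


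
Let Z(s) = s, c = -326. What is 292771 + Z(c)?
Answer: 292445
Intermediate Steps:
292771 + Z(c) = 292771 - 326 = 292445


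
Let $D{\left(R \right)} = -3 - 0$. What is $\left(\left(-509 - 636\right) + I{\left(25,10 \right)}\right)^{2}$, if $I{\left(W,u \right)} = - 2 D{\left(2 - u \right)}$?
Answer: $1297321$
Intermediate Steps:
$D{\left(R \right)} = -3$ ($D{\left(R \right)} = -3 + 0 = -3$)
$I{\left(W,u \right)} = 6$ ($I{\left(W,u \right)} = \left(-2\right) \left(-3\right) = 6$)
$\left(\left(-509 - 636\right) + I{\left(25,10 \right)}\right)^{2} = \left(\left(-509 - 636\right) + 6\right)^{2} = \left(-1145 + 6\right)^{2} = \left(-1139\right)^{2} = 1297321$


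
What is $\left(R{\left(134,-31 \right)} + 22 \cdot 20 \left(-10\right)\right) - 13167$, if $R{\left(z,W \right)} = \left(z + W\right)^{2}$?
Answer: $-6958$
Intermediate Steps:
$R{\left(z,W \right)} = \left(W + z\right)^{2}$
$\left(R{\left(134,-31 \right)} + 22 \cdot 20 \left(-10\right)\right) - 13167 = \left(\left(-31 + 134\right)^{2} + 22 \cdot 20 \left(-10\right)\right) - 13167 = \left(103^{2} + 440 \left(-10\right)\right) - 13167 = \left(10609 - 4400\right) - 13167 = 6209 - 13167 = -6958$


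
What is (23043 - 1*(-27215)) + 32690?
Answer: 82948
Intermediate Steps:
(23043 - 1*(-27215)) + 32690 = (23043 + 27215) + 32690 = 50258 + 32690 = 82948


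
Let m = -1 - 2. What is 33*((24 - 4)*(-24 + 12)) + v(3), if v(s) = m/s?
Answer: -7921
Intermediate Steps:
m = -3
v(s) = -3/s
33*((24 - 4)*(-24 + 12)) + v(3) = 33*((24 - 4)*(-24 + 12)) - 3/3 = 33*(20*(-12)) - 3*⅓ = 33*(-240) - 1 = -7920 - 1 = -7921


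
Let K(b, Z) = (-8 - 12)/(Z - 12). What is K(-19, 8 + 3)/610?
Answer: 2/61 ≈ 0.032787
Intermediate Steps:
K(b, Z) = -20/(-12 + Z)
K(-19, 8 + 3)/610 = -20/(-12 + (8 + 3))/610 = -20/(-12 + 11)*(1/610) = -20/(-1)*(1/610) = -20*(-1)*(1/610) = 20*(1/610) = 2/61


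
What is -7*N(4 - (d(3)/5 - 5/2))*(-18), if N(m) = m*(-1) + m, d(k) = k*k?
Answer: 0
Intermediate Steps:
d(k) = k²
N(m) = 0 (N(m) = -m + m = 0)
-7*N(4 - (d(3)/5 - 5/2))*(-18) = -7*0*(-18) = 0*(-18) = 0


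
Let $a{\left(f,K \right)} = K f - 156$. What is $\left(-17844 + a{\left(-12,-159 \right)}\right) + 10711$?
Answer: $-5381$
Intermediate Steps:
$a{\left(f,K \right)} = -156 + K f$
$\left(-17844 + a{\left(-12,-159 \right)}\right) + 10711 = \left(-17844 - -1752\right) + 10711 = \left(-17844 + \left(-156 + 1908\right)\right) + 10711 = \left(-17844 + 1752\right) + 10711 = -16092 + 10711 = -5381$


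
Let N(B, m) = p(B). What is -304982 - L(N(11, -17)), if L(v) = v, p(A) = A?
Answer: -304993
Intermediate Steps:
N(B, m) = B
-304982 - L(N(11, -17)) = -304982 - 1*11 = -304982 - 11 = -304993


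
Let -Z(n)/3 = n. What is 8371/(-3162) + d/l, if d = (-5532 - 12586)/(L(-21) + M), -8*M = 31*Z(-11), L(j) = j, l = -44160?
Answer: -4590910153/1732333320 ≈ -2.6501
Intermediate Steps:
Z(n) = -3*n
M = -1023/8 (M = -31*(-3*(-11))/8 = -31*33/8 = -⅛*1023 = -1023/8 ≈ -127.88)
d = 144944/1191 (d = (-5532 - 12586)/(-21 - 1023/8) = -18118/(-1191/8) = -18118*(-8/1191) = 144944/1191 ≈ 121.70)
8371/(-3162) + d/l = 8371/(-3162) + (144944/1191)/(-44160) = 8371*(-1/3162) + (144944/1191)*(-1/44160) = -8371/3162 - 9059/3287160 = -4590910153/1732333320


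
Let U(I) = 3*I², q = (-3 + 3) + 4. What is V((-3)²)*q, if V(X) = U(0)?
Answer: 0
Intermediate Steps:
q = 4 (q = 0 + 4 = 4)
V(X) = 0 (V(X) = 3*0² = 3*0 = 0)
V((-3)²)*q = 0*4 = 0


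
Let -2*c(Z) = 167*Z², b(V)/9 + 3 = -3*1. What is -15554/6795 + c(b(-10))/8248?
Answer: -891388381/28022580 ≈ -31.810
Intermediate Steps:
b(V) = -54 (b(V) = -27 + 9*(-3*1) = -27 + 9*(-3) = -27 - 27 = -54)
c(Z) = -167*Z²/2
-15554/6795 + c(b(-10))/8248 = -15554/6795 - 167/2*(-54)²/8248 = -15554*1/6795 - 167/2*2916*(1/8248) = -15554/6795 - 243486*1/8248 = -15554/6795 - 121743/4124 = -891388381/28022580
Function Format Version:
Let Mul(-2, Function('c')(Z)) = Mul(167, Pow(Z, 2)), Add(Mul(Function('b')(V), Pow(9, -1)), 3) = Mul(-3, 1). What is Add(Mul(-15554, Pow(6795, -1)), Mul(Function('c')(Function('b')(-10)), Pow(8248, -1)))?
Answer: Rational(-891388381, 28022580) ≈ -31.810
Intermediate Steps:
Function('b')(V) = -54 (Function('b')(V) = Add(-27, Mul(9, Mul(-3, 1))) = Add(-27, Mul(9, -3)) = Add(-27, -27) = -54)
Function('c')(Z) = Mul(Rational(-167, 2), Pow(Z, 2)) (Function('c')(Z) = Mul(Rational(-1, 2), Mul(167, Pow(Z, 2))) = Mul(Rational(-167, 2), Pow(Z, 2)))
Add(Mul(-15554, Pow(6795, -1)), Mul(Function('c')(Function('b')(-10)), Pow(8248, -1))) = Add(Mul(-15554, Pow(6795, -1)), Mul(Mul(Rational(-167, 2), Pow(-54, 2)), Pow(8248, -1))) = Add(Mul(-15554, Rational(1, 6795)), Mul(Mul(Rational(-167, 2), 2916), Rational(1, 8248))) = Add(Rational(-15554, 6795), Mul(-243486, Rational(1, 8248))) = Add(Rational(-15554, 6795), Rational(-121743, 4124)) = Rational(-891388381, 28022580)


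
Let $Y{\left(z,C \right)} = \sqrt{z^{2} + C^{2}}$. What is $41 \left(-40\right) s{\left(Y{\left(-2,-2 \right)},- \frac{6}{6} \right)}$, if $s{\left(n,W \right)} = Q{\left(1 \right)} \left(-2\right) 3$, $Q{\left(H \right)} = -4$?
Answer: $-39360$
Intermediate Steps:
$Y{\left(z,C \right)} = \sqrt{C^{2} + z^{2}}$
$s{\left(n,W \right)} = 24$ ($s{\left(n,W \right)} = \left(-4\right) \left(-2\right) 3 = 8 \cdot 3 = 24$)
$41 \left(-40\right) s{\left(Y{\left(-2,-2 \right)},- \frac{6}{6} \right)} = 41 \left(-40\right) 24 = \left(-1640\right) 24 = -39360$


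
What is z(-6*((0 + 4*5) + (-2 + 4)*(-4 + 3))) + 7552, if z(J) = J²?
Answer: 19216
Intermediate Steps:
z(-6*((0 + 4*5) + (-2 + 4)*(-4 + 3))) + 7552 = (-6*((0 + 4*5) + (-2 + 4)*(-4 + 3)))² + 7552 = (-6*((0 + 20) + 2*(-1)))² + 7552 = (-6*(20 - 2))² + 7552 = (-6*18)² + 7552 = (-108)² + 7552 = 11664 + 7552 = 19216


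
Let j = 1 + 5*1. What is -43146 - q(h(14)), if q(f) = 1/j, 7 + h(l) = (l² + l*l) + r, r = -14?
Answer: -258877/6 ≈ -43146.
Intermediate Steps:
h(l) = -21 + 2*l² (h(l) = -7 + ((l² + l*l) - 14) = -7 + ((l² + l²) - 14) = -7 + (2*l² - 14) = -7 + (-14 + 2*l²) = -21 + 2*l²)
j = 6 (j = 1 + 5 = 6)
q(f) = ⅙ (q(f) = 1/6 = ⅙)
-43146 - q(h(14)) = -43146 - 1*⅙ = -43146 - ⅙ = -258877/6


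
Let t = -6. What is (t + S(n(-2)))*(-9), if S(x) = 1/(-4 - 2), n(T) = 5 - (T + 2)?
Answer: 111/2 ≈ 55.500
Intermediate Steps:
n(T) = 3 - T (n(T) = 5 - (2 + T) = 5 + (-2 - T) = 3 - T)
S(x) = -⅙ (S(x) = 1/(-6) = -⅙)
(t + S(n(-2)))*(-9) = (-6 - ⅙)*(-9) = -37/6*(-9) = 111/2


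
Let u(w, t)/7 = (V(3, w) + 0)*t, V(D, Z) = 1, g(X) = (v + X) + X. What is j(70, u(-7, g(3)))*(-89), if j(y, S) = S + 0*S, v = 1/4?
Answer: -15575/4 ≈ -3893.8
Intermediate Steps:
v = ¼ ≈ 0.25000
g(X) = ¼ + 2*X (g(X) = (¼ + X) + X = ¼ + 2*X)
u(w, t) = 7*t (u(w, t) = 7*((1 + 0)*t) = 7*(1*t) = 7*t)
j(y, S) = S (j(y, S) = S + 0 = S)
j(70, u(-7, g(3)))*(-89) = (7*(¼ + 2*3))*(-89) = (7*(¼ + 6))*(-89) = (7*(25/4))*(-89) = (175/4)*(-89) = -15575/4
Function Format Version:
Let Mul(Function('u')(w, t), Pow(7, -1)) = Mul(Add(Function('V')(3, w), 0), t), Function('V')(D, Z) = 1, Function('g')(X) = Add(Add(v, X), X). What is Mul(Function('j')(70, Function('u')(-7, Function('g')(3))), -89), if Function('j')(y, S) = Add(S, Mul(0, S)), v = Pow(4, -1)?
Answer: Rational(-15575, 4) ≈ -3893.8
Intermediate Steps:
v = Rational(1, 4) ≈ 0.25000
Function('g')(X) = Add(Rational(1, 4), Mul(2, X)) (Function('g')(X) = Add(Add(Rational(1, 4), X), X) = Add(Rational(1, 4), Mul(2, X)))
Function('u')(w, t) = Mul(7, t) (Function('u')(w, t) = Mul(7, Mul(Add(1, 0), t)) = Mul(7, Mul(1, t)) = Mul(7, t))
Function('j')(y, S) = S (Function('j')(y, S) = Add(S, 0) = S)
Mul(Function('j')(70, Function('u')(-7, Function('g')(3))), -89) = Mul(Mul(7, Add(Rational(1, 4), Mul(2, 3))), -89) = Mul(Mul(7, Add(Rational(1, 4), 6)), -89) = Mul(Mul(7, Rational(25, 4)), -89) = Mul(Rational(175, 4), -89) = Rational(-15575, 4)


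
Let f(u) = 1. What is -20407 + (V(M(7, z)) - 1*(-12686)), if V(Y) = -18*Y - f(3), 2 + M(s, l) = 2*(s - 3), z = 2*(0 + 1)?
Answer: -7830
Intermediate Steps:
z = 2 (z = 2*1 = 2)
M(s, l) = -8 + 2*s (M(s, l) = -2 + 2*(s - 3) = -2 + 2*(-3 + s) = -2 + (-6 + 2*s) = -8 + 2*s)
V(Y) = -1 - 18*Y (V(Y) = -18*Y - 1*1 = -18*Y - 1 = -1 - 18*Y)
-20407 + (V(M(7, z)) - 1*(-12686)) = -20407 + ((-1 - 18*(-8 + 2*7)) - 1*(-12686)) = -20407 + ((-1 - 18*(-8 + 14)) + 12686) = -20407 + ((-1 - 18*6) + 12686) = -20407 + ((-1 - 108) + 12686) = -20407 + (-109 + 12686) = -20407 + 12577 = -7830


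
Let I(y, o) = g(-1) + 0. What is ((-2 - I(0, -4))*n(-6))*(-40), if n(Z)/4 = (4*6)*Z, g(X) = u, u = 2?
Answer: -92160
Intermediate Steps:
g(X) = 2
n(Z) = 96*Z (n(Z) = 4*((4*6)*Z) = 4*(24*Z) = 96*Z)
I(y, o) = 2 (I(y, o) = 2 + 0 = 2)
((-2 - I(0, -4))*n(-6))*(-40) = ((-2 - 1*2)*(96*(-6)))*(-40) = ((-2 - 2)*(-576))*(-40) = -4*(-576)*(-40) = 2304*(-40) = -92160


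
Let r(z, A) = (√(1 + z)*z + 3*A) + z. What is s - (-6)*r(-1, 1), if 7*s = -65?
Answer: 19/7 ≈ 2.7143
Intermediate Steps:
s = -65/7 (s = (⅐)*(-65) = -65/7 ≈ -9.2857)
r(z, A) = z + 3*A + z*√(1 + z) (r(z, A) = (z*√(1 + z) + 3*A) + z = (3*A + z*√(1 + z)) + z = z + 3*A + z*√(1 + z))
s - (-6)*r(-1, 1) = -65/7 - (-6)*(-1 + 3*1 - √(1 - 1)) = -65/7 - (-6)*(-1 + 3 - √0) = -65/7 - (-6)*(-1 + 3 - 1*0) = -65/7 - (-6)*(-1 + 3 + 0) = -65/7 - (-6)*2 = -65/7 - 1*(-12) = -65/7 + 12 = 19/7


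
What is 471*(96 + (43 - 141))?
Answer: -942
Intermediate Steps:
471*(96 + (43 - 141)) = 471*(96 - 98) = 471*(-2) = -942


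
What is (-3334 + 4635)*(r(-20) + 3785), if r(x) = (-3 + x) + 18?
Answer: 4917780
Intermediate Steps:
r(x) = 15 + x
(-3334 + 4635)*(r(-20) + 3785) = (-3334 + 4635)*((15 - 20) + 3785) = 1301*(-5 + 3785) = 1301*3780 = 4917780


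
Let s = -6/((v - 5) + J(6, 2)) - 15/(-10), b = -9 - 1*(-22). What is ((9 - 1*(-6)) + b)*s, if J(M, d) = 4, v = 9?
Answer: 21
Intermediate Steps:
b = 13 (b = -9 + 22 = 13)
s = ¾ (s = -6/((9 - 5) + 4) - 15/(-10) = -6/(4 + 4) - 15*(-⅒) = -6/8 + 3/2 = -6*⅛ + 3/2 = -¾ + 3/2 = ¾ ≈ 0.75000)
((9 - 1*(-6)) + b)*s = ((9 - 1*(-6)) + 13)*(¾) = ((9 + 6) + 13)*(¾) = (15 + 13)*(¾) = 28*(¾) = 21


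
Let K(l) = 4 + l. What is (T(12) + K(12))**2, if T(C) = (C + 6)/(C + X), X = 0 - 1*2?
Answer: 7921/25 ≈ 316.84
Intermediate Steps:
X = -2 (X = 0 - 2 = -2)
T(C) = (6 + C)/(-2 + C) (T(C) = (C + 6)/(C - 2) = (6 + C)/(-2 + C))
(T(12) + K(12))**2 = ((6 + 12)/(-2 + 12) + (4 + 12))**2 = (18/10 + 16)**2 = ((1/10)*18 + 16)**2 = (9/5 + 16)**2 = (89/5)**2 = 7921/25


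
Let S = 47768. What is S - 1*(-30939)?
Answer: 78707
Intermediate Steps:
S - 1*(-30939) = 47768 - 1*(-30939) = 47768 + 30939 = 78707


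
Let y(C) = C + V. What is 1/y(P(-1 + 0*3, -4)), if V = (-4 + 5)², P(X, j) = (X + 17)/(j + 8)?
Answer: ⅕ ≈ 0.20000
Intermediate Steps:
P(X, j) = (17 + X)/(8 + j)
V = 1 (V = 1² = 1)
y(C) = 1 + C (y(C) = C + 1 = 1 + C)
1/y(P(-1 + 0*3, -4)) = 1/(1 + (17 + (-1 + 0*3))/(8 - 4)) = 1/(1 + (17 + (-1 + 0))/4) = 1/(1 + (17 - 1)/4) = 1/(1 + (¼)*16) = 1/(1 + 4) = 1/5 = ⅕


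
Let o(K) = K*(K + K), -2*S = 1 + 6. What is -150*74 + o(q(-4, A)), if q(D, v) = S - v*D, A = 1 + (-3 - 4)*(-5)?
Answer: 56761/2 ≈ 28381.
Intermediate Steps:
S = -7/2 (S = -(1 + 6)/2 = -½*7 = -7/2 ≈ -3.5000)
A = 36 (A = 1 - 7*(-5) = 1 + 35 = 36)
q(D, v) = -7/2 - D*v (q(D, v) = -7/2 - v*D = -7/2 - D*v)
o(K) = 2*K² (o(K) = K*(2*K) = 2*K²)
-150*74 + o(q(-4, A)) = -150*74 + 2*(-7/2 - 1*(-4)*36)² = -11100 + 2*(-7/2 + 144)² = -11100 + 2*(281/2)² = -11100 + 2*(78961/4) = -11100 + 78961/2 = 56761/2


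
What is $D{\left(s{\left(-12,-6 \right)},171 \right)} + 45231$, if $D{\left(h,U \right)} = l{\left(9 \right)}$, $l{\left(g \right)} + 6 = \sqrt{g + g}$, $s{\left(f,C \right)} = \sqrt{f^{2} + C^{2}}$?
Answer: $45225 + 3 \sqrt{2} \approx 45229.0$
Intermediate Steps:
$s{\left(f,C \right)} = \sqrt{C^{2} + f^{2}}$
$l{\left(g \right)} = -6 + \sqrt{2} \sqrt{g}$ ($l{\left(g \right)} = -6 + \sqrt{g + g} = -6 + \sqrt{2 g} = -6 + \sqrt{2} \sqrt{g}$)
$D{\left(h,U \right)} = -6 + 3 \sqrt{2}$ ($D{\left(h,U \right)} = -6 + \sqrt{2} \sqrt{9} = -6 + \sqrt{2} \cdot 3 = -6 + 3 \sqrt{2}$)
$D{\left(s{\left(-12,-6 \right)},171 \right)} + 45231 = \left(-6 + 3 \sqrt{2}\right) + 45231 = 45225 + 3 \sqrt{2}$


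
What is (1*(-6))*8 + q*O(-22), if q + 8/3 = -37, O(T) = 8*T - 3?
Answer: 21157/3 ≈ 7052.3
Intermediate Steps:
O(T) = -3 + 8*T
q = -119/3 (q = -8/3 - 37 = -119/3 ≈ -39.667)
(1*(-6))*8 + q*O(-22) = (1*(-6))*8 - 119*(-3 + 8*(-22))/3 = -6*8 - 119*(-3 - 176)/3 = -48 - 119/3*(-179) = -48 + 21301/3 = 21157/3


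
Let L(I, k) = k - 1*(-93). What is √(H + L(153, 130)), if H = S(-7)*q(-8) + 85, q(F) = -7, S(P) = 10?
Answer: √238 ≈ 15.427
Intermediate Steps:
L(I, k) = 93 + k (L(I, k) = k + 93 = 93 + k)
H = 15 (H = 10*(-7) + 85 = -70 + 85 = 15)
√(H + L(153, 130)) = √(15 + (93 + 130)) = √(15 + 223) = √238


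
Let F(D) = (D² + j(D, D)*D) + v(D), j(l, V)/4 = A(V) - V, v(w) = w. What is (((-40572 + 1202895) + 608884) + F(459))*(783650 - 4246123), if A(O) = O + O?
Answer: -9781732060583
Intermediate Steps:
A(O) = 2*O
j(l, V) = 4*V (j(l, V) = 4*(2*V - V) = 4*V)
F(D) = D + 5*D² (F(D) = (D² + (4*D)*D) + D = (D² + 4*D²) + D = 5*D² + D = D + 5*D²)
(((-40572 + 1202895) + 608884) + F(459))*(783650 - 4246123) = (((-40572 + 1202895) + 608884) + 459*(1 + 5*459))*(783650 - 4246123) = ((1162323 + 608884) + 459*(1 + 2295))*(-3462473) = (1771207 + 459*2296)*(-3462473) = (1771207 + 1053864)*(-3462473) = 2825071*(-3462473) = -9781732060583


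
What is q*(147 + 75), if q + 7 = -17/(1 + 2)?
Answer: -2812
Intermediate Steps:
q = -38/3 (q = -7 - 17/(1 + 2) = -7 - 17/3 = -38/3 ≈ -12.667)
q*(147 + 75) = -38*(147 + 75)/3 = -38/3*222 = -2812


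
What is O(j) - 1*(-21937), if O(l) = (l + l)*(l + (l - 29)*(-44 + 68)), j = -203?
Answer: 2364963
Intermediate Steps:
O(l) = 2*l*(-696 + 25*l) (O(l) = (2*l)*(l + (-29 + l)*24) = (2*l)*(l + (-696 + 24*l)) = (2*l)*(-696 + 25*l) = 2*l*(-696 + 25*l))
O(j) - 1*(-21937) = 2*(-203)*(-696 + 25*(-203)) - 1*(-21937) = 2*(-203)*(-696 - 5075) + 21937 = 2*(-203)*(-5771) + 21937 = 2343026 + 21937 = 2364963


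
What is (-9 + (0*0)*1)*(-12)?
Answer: 108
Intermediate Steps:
(-9 + (0*0)*1)*(-12) = (-9 + 0*1)*(-12) = (-9 + 0)*(-12) = -9*(-12) = 108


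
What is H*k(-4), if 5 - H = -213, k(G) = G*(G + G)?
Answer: 6976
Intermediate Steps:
k(G) = 2*G² (k(G) = G*(2*G) = 2*G²)
H = 218 (H = 5 - 1*(-213) = 5 + 213 = 218)
H*k(-4) = 218*(2*(-4)²) = 218*(2*16) = 218*32 = 6976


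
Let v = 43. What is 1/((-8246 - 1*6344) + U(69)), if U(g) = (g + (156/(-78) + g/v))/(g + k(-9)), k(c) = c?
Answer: -258/3763925 ≈ -6.8545e-5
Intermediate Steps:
U(g) = (-2 + 44*g/43)/(-9 + g) (U(g) = (g + (156/(-78) + g/43))/(g - 9) = (g + (156*(-1/78) + g*(1/43)))/(-9 + g) = (g + (-2 + g/43))/(-9 + g) = (-2 + 44*g/43)/(-9 + g))
1/((-8246 - 1*6344) + U(69)) = 1/((-8246 - 1*6344) + 2*(-43 + 22*69)/(43*(-9 + 69))) = 1/((-8246 - 6344) + (2/43)*(-43 + 1518)/60) = 1/(-14590 + (2/43)*(1/60)*1475) = 1/(-14590 + 295/258) = 1/(-3763925/258) = -258/3763925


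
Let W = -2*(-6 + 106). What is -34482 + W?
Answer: -34682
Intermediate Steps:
W = -200 (W = -2*100 = -200)
-34482 + W = -34482 - 200 = -34682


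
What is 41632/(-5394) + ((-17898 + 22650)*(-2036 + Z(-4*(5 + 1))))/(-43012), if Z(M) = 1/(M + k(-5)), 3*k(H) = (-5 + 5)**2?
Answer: 12599432699/58001682 ≈ 217.23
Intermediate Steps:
k(H) = 0 (k(H) = (-5 + 5)**2/3 = (1/3)*0**2 = (1/3)*0 = 0)
Z(M) = 1/M (Z(M) = 1/(M + 0) = 1/M)
41632/(-5394) + ((-17898 + 22650)*(-2036 + Z(-4*(5 + 1))))/(-43012) = 41632/(-5394) + ((-17898 + 22650)*(-2036 + 1/(-4*(5 + 1))))/(-43012) = 41632*(-1/5394) + (4752*(-2036 + 1/(-4*6)))*(-1/43012) = -20816/2697 + (4752*(-2036 + 1/(-24)))*(-1/43012) = -20816/2697 + (4752*(-2036 - 1/24))*(-1/43012) = -20816/2697 + (4752*(-48865/24))*(-1/43012) = -20816/2697 - 9675270*(-1/43012) = -20816/2697 + 4837635/21506 = 12599432699/58001682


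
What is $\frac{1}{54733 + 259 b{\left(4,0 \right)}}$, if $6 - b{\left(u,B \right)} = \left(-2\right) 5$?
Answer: $\frac{1}{58877} \approx 1.6985 \cdot 10^{-5}$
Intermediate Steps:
$b{\left(u,B \right)} = 16$ ($b{\left(u,B \right)} = 6 - \left(-2\right) 5 = 6 - -10 = 6 + 10 = 16$)
$\frac{1}{54733 + 259 b{\left(4,0 \right)}} = \frac{1}{54733 + 259 \cdot 16} = \frac{1}{54733 + 4144} = \frac{1}{58877}$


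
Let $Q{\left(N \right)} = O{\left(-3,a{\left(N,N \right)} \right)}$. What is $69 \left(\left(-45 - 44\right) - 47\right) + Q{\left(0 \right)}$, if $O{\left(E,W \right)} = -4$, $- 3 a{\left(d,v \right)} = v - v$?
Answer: $-9388$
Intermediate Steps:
$a{\left(d,v \right)} = 0$ ($a{\left(d,v \right)} = - \frac{v - v}{3} = \left(- \frac{1}{3}\right) 0 = 0$)
$Q{\left(N \right)} = -4$
$69 \left(\left(-45 - 44\right) - 47\right) + Q{\left(0 \right)} = 69 \left(\left(-45 - 44\right) - 47\right) - 4 = 69 \left(-89 - 47\right) - 4 = 69 \left(-136\right) - 4 = -9384 - 4 = -9388$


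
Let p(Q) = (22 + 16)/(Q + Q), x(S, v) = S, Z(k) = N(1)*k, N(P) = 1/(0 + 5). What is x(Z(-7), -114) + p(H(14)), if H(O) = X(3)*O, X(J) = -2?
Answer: -291/140 ≈ -2.0786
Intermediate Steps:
N(P) = 1/5
Z(k) = k/5
H(O) = -2*O
p(Q) = 19/Q (p(Q) = 38/((2*Q)) = 38*(1/(2*Q)) = 19/Q)
x(Z(-7), -114) + p(H(14)) = (1/5)*(-7) + 19/((-2*14)) = -7/5 + 19/(-28) = -7/5 + 19*(-1/28) = -7/5 - 19/28 = -291/140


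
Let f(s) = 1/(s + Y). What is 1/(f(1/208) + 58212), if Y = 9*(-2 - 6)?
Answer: 14975/871724492 ≈ 1.7179e-5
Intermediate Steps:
Y = -72 (Y = 9*(-8) = -72)
f(s) = 1/(-72 + s) (f(s) = 1/(s - 72) = 1/(-72 + s))
1/(f(1/208) + 58212) = 1/(1/(-72 + 1/208) + 58212) = 1/(1/(-14975/208) + 58212) = 1/(-208/14975 + 58212) = 1/(871724492/14975) = 14975/871724492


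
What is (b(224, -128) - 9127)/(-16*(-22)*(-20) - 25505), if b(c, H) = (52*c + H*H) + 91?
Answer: -18996/32545 ≈ -0.58368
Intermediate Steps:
b(c, H) = 91 + H**2 + 52*c (b(c, H) = (52*c + H**2) + 91 = (H**2 + 52*c) + 91 = 91 + H**2 + 52*c)
(b(224, -128) - 9127)/(-16*(-22)*(-20) - 25505) = ((91 + (-128)**2 + 52*224) - 9127)/(-16*(-22)*(-20) - 25505) = ((91 + 16384 + 11648) - 9127)/(352*(-20) - 25505) = (28123 - 9127)/(-7040 - 25505) = 18996/(-32545) = 18996*(-1/32545) = -18996/32545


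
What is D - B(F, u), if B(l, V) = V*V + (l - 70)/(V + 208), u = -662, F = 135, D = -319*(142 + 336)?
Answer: -268189539/454 ≈ -5.9073e+5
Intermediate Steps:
D = -152482 (D = -319*478 = -152482)
B(l, V) = V² + (-70 + l)/(208 + V)
D - B(F, u) = -152482 - (-70 + 135 + (-662)³ + 208*(-662)²)/(208 - 662) = -152482 - (-70 + 135 - 290117528 + 208*438244)/(-454) = -152482 - (-1)*(-70 + 135 - 290117528 + 91154752)/454 = -152482 - (-1)*(-198962711)/454 = -152482 - 1*198962711/454 = -152482 - 198962711/454 = -268189539/454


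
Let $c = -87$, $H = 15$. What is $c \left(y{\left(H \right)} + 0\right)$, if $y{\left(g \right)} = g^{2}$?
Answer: $-19575$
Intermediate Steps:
$c \left(y{\left(H \right)} + 0\right) = - 87 \left(15^{2} + 0\right) = - 87 \left(225 + 0\right) = \left(-87\right) 225 = -19575$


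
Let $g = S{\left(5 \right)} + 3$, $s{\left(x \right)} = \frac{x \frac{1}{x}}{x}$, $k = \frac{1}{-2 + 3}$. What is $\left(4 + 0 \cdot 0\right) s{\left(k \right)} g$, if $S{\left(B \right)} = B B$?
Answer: $112$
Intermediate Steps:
$k = 1$ ($k = 1^{-1} = 1$)
$S{\left(B \right)} = B^{2}$
$s{\left(x \right)} = \frac{1}{x}$ ($s{\left(x \right)} = 1 \frac{1}{x} = \frac{1}{x}$)
$g = 28$ ($g = 5^{2} + 3 = 25 + 3 = 28$)
$\left(4 + 0 \cdot 0\right) s{\left(k \right)} g = \frac{4 + 0 \cdot 0}{1} \cdot 28 = \left(4 + 0\right) 1 \cdot 28 = 4 \cdot 1 \cdot 28 = 4 \cdot 28 = 112$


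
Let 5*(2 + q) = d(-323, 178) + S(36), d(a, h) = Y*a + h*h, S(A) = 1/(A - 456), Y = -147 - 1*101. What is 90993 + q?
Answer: 238032059/2100 ≈ 1.1335e+5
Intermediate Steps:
Y = -248 (Y = -147 - 101 = -248)
S(A) = 1/(-456 + A)
d(a, h) = h² - 248*a (d(a, h) = -248*a + h*h = -248*a + h² = h² - 248*a)
q = 46946759/2100 (q = -2 + ((178² - 248*(-323)) + 1/(-456 + 36))/5 = -2 + ((31684 + 80104) + 1/(-420))/5 = -2 + (111788 - 1/420)/5 = -2 + (⅕)*(46950959/420) = -2 + 46950959/2100 = 46946759/2100 ≈ 22356.)
90993 + q = 90993 + 46946759/2100 = 238032059/2100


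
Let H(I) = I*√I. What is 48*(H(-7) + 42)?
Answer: 2016 - 336*I*√7 ≈ 2016.0 - 888.97*I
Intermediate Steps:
H(I) = I^(3/2)
48*(H(-7) + 42) = 48*((-7)^(3/2) + 42) = 48*(-7*I*√7 + 42) = 48*(42 - 7*I*√7) = 2016 - 336*I*√7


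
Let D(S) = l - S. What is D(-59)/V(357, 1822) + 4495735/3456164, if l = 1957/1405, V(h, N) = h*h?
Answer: 89480649899867/68764547457620 ≈ 1.3013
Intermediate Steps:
V(h, N) = h**2
l = 1957/1405 (l = 1957*(1/1405) = 1957/1405 ≈ 1.3929)
D(S) = 1957/1405 - S
D(-59)/V(357, 1822) + 4495735/3456164 = (1957/1405 - 1*(-59))/(357**2) + 4495735/3456164 = (1957/1405 + 59)/127449 + 4495735*(1/3456164) = (84852/1405)*(1/127449) + 4495735/3456164 = 9428/19896205 + 4495735/3456164 = 89480649899867/68764547457620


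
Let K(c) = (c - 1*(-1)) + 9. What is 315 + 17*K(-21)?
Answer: 128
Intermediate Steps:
K(c) = 10 + c (K(c) = (c + 1) + 9 = (1 + c) + 9 = 10 + c)
315 + 17*K(-21) = 315 + 17*(10 - 21) = 315 + 17*(-11) = 315 - 187 = 128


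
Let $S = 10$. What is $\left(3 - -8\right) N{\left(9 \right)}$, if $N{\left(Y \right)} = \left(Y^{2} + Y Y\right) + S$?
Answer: $1892$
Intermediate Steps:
$N{\left(Y \right)} = 10 + 2 Y^{2}$ ($N{\left(Y \right)} = \left(Y^{2} + Y Y\right) + 10 = \left(Y^{2} + Y^{2}\right) + 10 = 2 Y^{2} + 10 = 10 + 2 Y^{2}$)
$\left(3 - -8\right) N{\left(9 \right)} = \left(3 - -8\right) \left(10 + 2 \cdot 9^{2}\right) = \left(3 + 8\right) \left(10 + 2 \cdot 81\right) = 11 \left(10 + 162\right) = 11 \cdot 172 = 1892$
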